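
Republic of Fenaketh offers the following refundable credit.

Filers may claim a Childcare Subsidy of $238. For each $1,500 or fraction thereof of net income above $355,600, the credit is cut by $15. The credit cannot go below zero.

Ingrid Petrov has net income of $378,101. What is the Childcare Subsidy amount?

$0

Childcare Subsidy: income exceeds $355,600 by $22,501 → 16 increments × $15 = $240 ≥ base, so the credit is $0.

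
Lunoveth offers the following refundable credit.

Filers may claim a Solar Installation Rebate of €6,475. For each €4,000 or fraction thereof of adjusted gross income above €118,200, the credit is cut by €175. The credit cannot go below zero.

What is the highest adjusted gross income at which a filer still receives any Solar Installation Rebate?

€262,200

After 36 increments the reduction is 36 × €175 = €6,300, leaving €175; one more increment wipes it out. Increment 36 ends at excess 36 × €4,000 = €144,000, so the highest qualifying income is €118,200 + €144,000 = €262,200.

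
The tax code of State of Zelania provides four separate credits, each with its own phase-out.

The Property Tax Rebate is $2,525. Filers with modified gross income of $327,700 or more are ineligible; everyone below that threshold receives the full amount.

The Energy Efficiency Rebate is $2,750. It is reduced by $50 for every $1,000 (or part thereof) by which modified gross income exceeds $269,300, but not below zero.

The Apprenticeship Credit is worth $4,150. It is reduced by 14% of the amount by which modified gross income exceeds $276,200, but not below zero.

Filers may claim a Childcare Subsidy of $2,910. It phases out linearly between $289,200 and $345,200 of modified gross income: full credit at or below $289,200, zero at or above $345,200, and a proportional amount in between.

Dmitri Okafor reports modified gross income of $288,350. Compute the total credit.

Property Tax Rebate: $288,350 is below the $327,700 cutoff, so the full $2,525 applies.
Energy Efficiency Rebate: income exceeds $269,300 by $19,050, which is 20 full-or-partial $1,000 increments; reduction = 20 × $50 = $1,000, leaving $1,750.
Apprenticeship Credit: 14% of the $12,150 excess over $276,200 is $1,701; credit = $4,150 − $1,701 = $2,449.
Childcare Subsidy: $288,350 is at or below the $289,200 threshold, so the full $2,910 applies.
Total: $2,525 + $1,750 + $2,449 + $2,910 = $9,634.

$9,634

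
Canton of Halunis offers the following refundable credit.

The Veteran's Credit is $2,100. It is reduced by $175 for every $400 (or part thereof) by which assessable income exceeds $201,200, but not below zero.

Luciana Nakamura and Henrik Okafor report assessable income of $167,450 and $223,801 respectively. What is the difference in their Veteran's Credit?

$2,100

Luciana ($167,450): Veteran's Credit: $167,450 is at or below the $201,200 threshold, so the full $2,100 applies.
Henrik ($223,801): Veteran's Credit: income exceeds $201,200 by $22,601 → 57 increments × $175 = $9,975 ≥ base, so the credit is $0.
Difference: |$2,100 − $0| = $2,100.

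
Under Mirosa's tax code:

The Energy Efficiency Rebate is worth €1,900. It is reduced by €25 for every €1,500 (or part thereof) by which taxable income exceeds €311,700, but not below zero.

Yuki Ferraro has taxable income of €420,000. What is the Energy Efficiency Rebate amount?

€75

Energy Efficiency Rebate: income exceeds €311,700 by €108,300, which is 73 full-or-partial €1,500 increments; reduction = 73 × €25 = €1,825, leaving €75.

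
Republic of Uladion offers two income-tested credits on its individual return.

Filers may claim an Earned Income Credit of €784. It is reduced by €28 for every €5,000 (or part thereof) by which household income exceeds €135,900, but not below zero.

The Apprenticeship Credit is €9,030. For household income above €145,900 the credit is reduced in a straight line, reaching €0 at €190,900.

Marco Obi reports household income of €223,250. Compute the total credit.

€280

Earned Income Credit: income exceeds €135,900 by €87,350, which is 18 full-or-partial €5,000 increments; reduction = 18 × €28 = €504, leaving €280.
Apprenticeship Credit: €223,250 is at or above €190,900, so the credit is €0.
Total: €280 + €0 = €280.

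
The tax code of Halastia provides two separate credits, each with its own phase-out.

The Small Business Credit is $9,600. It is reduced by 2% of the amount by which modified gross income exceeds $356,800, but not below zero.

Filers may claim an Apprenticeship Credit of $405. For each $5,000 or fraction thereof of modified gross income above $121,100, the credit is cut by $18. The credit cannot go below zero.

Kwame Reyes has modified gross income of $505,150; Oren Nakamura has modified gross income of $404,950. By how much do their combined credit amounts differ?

$2,004

Kwame ($505,150): Small Business Credit: 2% of the $148,350 excess over $356,800 is $2,967; credit = $9,600 − $2,967 = $6,633. Apprenticeship Credit: income exceeds $121,100 by $384,050 → 77 increments × $18 = $1,386 ≥ base, so the credit is $0. total $6,633 + $0 = $6,633
Oren ($404,950): Small Business Credit: 2% of the $48,150 excess over $356,800 is $963; credit = $9,600 − $963 = $8,637. Apprenticeship Credit: income exceeds $121,100 by $283,850 → 57 increments × $18 = $1,026 ≥ base, so the credit is $0. total $8,637 + $0 = $8,637
Difference: |$6,633 − $8,637| = $2,004.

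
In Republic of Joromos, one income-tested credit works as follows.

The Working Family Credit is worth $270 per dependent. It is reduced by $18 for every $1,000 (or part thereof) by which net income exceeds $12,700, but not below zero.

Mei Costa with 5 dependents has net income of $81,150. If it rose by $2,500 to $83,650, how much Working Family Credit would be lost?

$36

At $81,150 — base = 5 × $270 = $1,350. income exceeds $12,700 by $68,450, which is 69 full-or-partial $1,000 increments; reduction = 69 × $18 = $1,242, leaving $108.
At $83,650 — base = 5 × $270 = $1,350. income exceeds $12,700 by $70,950, which is 71 full-or-partial $1,000 increments; reduction = 71 × $18 = $1,278, leaving $72.
Lost: $108 − $72 = $36.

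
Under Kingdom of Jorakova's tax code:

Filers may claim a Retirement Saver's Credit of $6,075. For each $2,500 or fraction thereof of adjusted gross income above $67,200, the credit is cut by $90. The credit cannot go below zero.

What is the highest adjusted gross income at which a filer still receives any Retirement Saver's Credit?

After 67 increments the reduction is 67 × $90 = $6,030, leaving $45; one more increment wipes it out. Increment 67 ends at excess 67 × $2,500 = $167,500, so the highest qualifying income is $67,200 + $167,500 = $234,700.

$234,700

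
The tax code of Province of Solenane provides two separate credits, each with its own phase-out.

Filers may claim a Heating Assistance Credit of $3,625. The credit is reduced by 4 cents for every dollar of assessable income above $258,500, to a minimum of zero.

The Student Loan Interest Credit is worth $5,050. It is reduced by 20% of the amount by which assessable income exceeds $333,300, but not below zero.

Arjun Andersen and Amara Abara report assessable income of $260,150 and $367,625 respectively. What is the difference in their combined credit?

$8,609

Arjun ($260,150): Heating Assistance Credit: 4% of the $1,650 excess over $258,500 is $66; credit = $3,625 − $66 = $3,559. Student Loan Interest Credit: $260,150 is at or below the $333,300 threshold, so the full $5,050 applies. total $3,559 + $5,050 = $8,609
Amara ($367,625): Heating Assistance Credit: 4% of the $109,125 excess over $258,500 is $4,365 ≥ base, so the credit is $0. Student Loan Interest Credit: 20% of the $34,325 excess over $333,300 is $6,865 ≥ base, so the credit is $0. total $0 + $0 = $0
Difference: |$8,609 − $0| = $8,609.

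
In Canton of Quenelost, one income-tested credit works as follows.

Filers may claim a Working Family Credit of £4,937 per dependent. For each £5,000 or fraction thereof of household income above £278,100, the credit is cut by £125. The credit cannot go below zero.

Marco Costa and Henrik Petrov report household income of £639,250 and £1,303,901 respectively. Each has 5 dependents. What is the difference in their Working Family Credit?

£15,560

Marco (£639,250): Working Family Credit: base = 5 × £4,937 = £24,685. income exceeds £278,100 by £361,150, which is 73 full-or-partial £5,000 increments; reduction = 73 × £125 = £9,125, leaving £15,560.
Henrik (£1,303,901): Working Family Credit: base = 5 × £4,937 = £24,685. income exceeds £278,100 by £1,025,801 → 206 increments × £125 = £25,750 ≥ base, so the credit is £0.
Difference: |£15,560 − £0| = £15,560.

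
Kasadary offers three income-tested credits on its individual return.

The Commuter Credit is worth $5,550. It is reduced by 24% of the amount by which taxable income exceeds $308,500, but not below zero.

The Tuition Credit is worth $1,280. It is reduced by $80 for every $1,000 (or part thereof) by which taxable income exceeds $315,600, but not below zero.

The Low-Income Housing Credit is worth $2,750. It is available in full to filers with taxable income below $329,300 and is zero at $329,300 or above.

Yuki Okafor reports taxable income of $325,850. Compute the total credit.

$4,536

Commuter Credit: 24% of the $17,350 excess over $308,500 is $4,164; credit = $5,550 − $4,164 = $1,386.
Tuition Credit: income exceeds $315,600 by $10,250, which is 11 full-or-partial $1,000 increments; reduction = 11 × $80 = $880, leaving $400.
Low-Income Housing Credit: $325,850 is below the $329,300 cutoff, so the full $2,750 applies.
Total: $1,386 + $400 + $2,750 = $4,536.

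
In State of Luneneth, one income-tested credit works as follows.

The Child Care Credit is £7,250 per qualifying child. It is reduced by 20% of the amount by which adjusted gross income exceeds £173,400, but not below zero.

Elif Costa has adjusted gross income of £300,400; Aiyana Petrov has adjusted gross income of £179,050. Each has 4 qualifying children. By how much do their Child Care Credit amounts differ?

£24,270

Elif (£300,400): Child Care Credit: base = 4 × £7,250 = £29,000. 20% of the £127,000 excess over £173,400 is £25,400; credit = £29,000 − £25,400 = £3,600.
Aiyana (£179,050): Child Care Credit: base = 4 × £7,250 = £29,000. 20% of the £5,650 excess over £173,400 is £1,130; credit = £29,000 − £1,130 = £27,870.
Difference: |£3,600 − £27,870| = £24,270.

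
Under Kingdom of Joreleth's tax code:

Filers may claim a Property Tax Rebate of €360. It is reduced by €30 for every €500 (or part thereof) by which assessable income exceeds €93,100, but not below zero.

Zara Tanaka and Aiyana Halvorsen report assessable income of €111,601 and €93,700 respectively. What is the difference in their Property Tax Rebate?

Zara (€111,601): Property Tax Rebate: income exceeds €93,100 by €18,501 → 38 increments × €30 = €1,140 ≥ base, so the credit is €0.
Aiyana (€93,700): Property Tax Rebate: income exceeds €93,100 by €600, which is 2 full-or-partial €500 increments; reduction = 2 × €30 = €60, leaving €300.
Difference: |€0 − €300| = €300.

€300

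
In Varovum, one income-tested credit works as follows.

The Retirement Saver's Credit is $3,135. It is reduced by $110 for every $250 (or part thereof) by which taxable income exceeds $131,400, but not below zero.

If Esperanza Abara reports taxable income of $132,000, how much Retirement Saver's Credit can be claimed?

$2,805

Retirement Saver's Credit: income exceeds $131,400 by $600, which is 3 full-or-partial $250 increments; reduction = 3 × $110 = $330, leaving $2,805.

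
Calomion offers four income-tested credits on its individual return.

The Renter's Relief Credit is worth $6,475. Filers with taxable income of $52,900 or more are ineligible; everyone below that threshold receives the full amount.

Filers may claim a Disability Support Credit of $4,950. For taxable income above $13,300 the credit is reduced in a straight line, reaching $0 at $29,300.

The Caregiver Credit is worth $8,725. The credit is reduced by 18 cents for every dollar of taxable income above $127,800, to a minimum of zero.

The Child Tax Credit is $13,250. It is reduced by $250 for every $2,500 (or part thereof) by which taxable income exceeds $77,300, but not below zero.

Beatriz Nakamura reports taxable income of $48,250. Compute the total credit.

Renter's Relief Credit: $48,250 is below the $52,900 cutoff, so the full $6,475 applies.
Disability Support Credit: $48,250 is at or above $29,300, so the credit is $0.
Caregiver Credit: $48,250 is at or below the $127,800 threshold, so the full $8,725 applies.
Child Tax Credit: $48,250 is at or below the $77,300 threshold, so the full $13,250 applies.
Total: $6,475 + $0 + $8,725 + $13,250 = $28,450.

$28,450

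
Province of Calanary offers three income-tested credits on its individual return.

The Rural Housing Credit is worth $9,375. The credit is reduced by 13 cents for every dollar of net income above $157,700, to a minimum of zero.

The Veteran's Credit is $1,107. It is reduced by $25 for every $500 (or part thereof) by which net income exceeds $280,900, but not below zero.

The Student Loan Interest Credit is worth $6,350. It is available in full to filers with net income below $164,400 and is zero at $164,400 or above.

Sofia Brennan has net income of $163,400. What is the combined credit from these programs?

$16,091

Rural Housing Credit: 13% of the $5,700 excess over $157,700 is $741; credit = $9,375 − $741 = $8,634.
Veteran's Credit: $163,400 is at or below the $280,900 threshold, so the full $1,107 applies.
Student Loan Interest Credit: $163,400 is below the $164,400 cutoff, so the full $6,350 applies.
Total: $8,634 + $1,107 + $6,350 = $16,091.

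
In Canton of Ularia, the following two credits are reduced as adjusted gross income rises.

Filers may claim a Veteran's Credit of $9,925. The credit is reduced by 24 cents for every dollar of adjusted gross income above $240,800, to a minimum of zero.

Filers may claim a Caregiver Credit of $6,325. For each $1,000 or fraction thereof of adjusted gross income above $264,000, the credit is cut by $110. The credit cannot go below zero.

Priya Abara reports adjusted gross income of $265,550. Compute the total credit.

$10,090

Veteran's Credit: 24% of the $24,750 excess over $240,800 is $5,940; credit = $9,925 − $5,940 = $3,985.
Caregiver Credit: income exceeds $264,000 by $1,550, which is 2 full-or-partial $1,000 increments; reduction = 2 × $110 = $220, leaving $6,105.
Total: $3,985 + $6,105 = $10,090.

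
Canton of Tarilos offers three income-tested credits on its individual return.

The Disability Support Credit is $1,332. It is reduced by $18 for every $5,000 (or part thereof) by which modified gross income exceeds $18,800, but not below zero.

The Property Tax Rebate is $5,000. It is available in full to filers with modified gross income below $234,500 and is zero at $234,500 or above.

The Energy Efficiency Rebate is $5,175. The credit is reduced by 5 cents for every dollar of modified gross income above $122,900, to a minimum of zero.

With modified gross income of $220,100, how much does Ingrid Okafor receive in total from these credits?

$5,909

Disability Support Credit: income exceeds $18,800 by $201,300, which is 41 full-or-partial $5,000 increments; reduction = 41 × $18 = $738, leaving $594.
Property Tax Rebate: $220,100 is below the $234,500 cutoff, so the full $5,000 applies.
Energy Efficiency Rebate: 5% of the $97,200 excess over $122,900 is $4,860; credit = $5,175 − $4,860 = $315.
Total: $594 + $5,000 + $315 = $5,909.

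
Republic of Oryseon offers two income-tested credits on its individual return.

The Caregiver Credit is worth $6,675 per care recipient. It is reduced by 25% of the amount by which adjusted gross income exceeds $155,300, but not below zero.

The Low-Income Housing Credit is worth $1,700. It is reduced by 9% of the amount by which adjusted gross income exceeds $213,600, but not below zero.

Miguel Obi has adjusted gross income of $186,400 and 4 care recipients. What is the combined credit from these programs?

Caregiver Credit: base = 4 × $6,675 = $26,700. 25% of the $31,100 excess over $155,300 is $7,775; credit = $26,700 − $7,775 = $18,925.
Low-Income Housing Credit: $186,400 is at or below the $213,600 threshold, so the full $1,700 applies.
Total: $18,925 + $1,700 = $20,625.

$20,625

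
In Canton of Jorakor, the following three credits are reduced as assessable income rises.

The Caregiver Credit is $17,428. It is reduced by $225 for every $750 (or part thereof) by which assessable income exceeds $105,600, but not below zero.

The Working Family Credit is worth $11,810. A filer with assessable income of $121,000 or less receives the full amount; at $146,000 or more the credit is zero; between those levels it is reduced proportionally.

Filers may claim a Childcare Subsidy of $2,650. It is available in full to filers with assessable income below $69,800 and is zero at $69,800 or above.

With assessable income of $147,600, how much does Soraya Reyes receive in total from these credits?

$4,828

Caregiver Credit: income exceeds $105,600 by $42,000, which is 56 full-or-partial $750 increments; reduction = 56 × $225 = $12,600, leaving $4,828.
Working Family Credit: $147,600 is at or above $146,000, so the credit is $0.
Childcare Subsidy: $147,600 meets or exceeds the $69,800 cutoff, so the credit is $0.
Total: $4,828 + $0 + $0 = $4,828.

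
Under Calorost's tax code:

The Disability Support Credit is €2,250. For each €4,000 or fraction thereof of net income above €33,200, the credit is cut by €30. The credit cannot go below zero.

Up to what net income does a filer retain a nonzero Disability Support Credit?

After 74 increments the reduction is 74 × €30 = €2,220, leaving €30; one more increment wipes it out. Increment 74 ends at excess 74 × €4,000 = €296,000, so the highest qualifying income is €33,200 + €296,000 = €329,200.

€329,200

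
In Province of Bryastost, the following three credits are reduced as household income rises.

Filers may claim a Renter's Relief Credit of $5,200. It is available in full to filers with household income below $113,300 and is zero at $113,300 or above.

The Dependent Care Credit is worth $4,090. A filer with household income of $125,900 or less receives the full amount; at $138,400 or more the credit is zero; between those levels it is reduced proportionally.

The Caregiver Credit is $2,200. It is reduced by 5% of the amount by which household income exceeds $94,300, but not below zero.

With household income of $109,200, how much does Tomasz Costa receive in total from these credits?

Renter's Relief Credit: $109,200 is below the $113,300 cutoff, so the full $5,200 applies.
Dependent Care Credit: $109,200 is at or below the $125,900 threshold, so the full $4,090 applies.
Caregiver Credit: 5% of the $14,900 excess over $94,300 is $745; credit = $2,200 − $745 = $1,455.
Total: $5,200 + $4,090 + $1,455 = $10,745.

$10,745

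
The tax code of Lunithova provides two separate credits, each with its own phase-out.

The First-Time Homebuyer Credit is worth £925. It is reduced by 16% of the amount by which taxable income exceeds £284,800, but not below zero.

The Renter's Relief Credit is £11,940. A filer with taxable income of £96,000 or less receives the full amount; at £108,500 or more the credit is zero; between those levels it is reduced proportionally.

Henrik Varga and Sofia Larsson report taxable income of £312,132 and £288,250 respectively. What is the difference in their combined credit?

£373

Henrik (£312,132): First-Time Homebuyer Credit: 16% of the £27,332 excess over £284,800 is £4,373.12 ≥ base, so the credit is £0. Renter's Relief Credit: £312,132 is at or above £108,500, so the credit is £0. total £0 + £0 = £0
Sofia (£288,250): First-Time Homebuyer Credit: 16% of the £3,450 excess over £284,800 is £552; credit = £925 − £552 = £373. Renter's Relief Credit: £288,250 is at or above £108,500, so the credit is £0. total £373 + £0 = £373
Difference: |£0 − £373| = £373.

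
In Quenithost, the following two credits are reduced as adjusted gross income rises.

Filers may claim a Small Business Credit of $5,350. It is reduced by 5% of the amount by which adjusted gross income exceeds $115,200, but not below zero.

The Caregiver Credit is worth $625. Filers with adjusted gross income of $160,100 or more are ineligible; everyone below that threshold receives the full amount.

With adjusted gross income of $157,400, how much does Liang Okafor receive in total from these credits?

Small Business Credit: 5% of the $42,200 excess over $115,200 is $2,110; credit = $5,350 − $2,110 = $3,240.
Caregiver Credit: $157,400 is below the $160,100 cutoff, so the full $625 applies.
Total: $3,240 + $625 = $3,865.

$3,865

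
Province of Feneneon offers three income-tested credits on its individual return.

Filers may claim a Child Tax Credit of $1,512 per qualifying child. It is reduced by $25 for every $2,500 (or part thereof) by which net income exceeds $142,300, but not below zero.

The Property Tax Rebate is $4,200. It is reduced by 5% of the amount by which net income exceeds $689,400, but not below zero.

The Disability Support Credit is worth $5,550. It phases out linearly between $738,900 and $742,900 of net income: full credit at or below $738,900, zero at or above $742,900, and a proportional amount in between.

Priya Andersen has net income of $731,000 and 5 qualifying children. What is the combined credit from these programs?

Child Tax Credit: base = 5 × $1,512 = $7,560. income exceeds $142,300 by $588,700, which is 236 full-or-partial $2,500 increments; reduction = 236 × $25 = $5,900, leaving $1,660.
Property Tax Rebate: 5% of the $41,600 excess over $689,400 is $2,080; credit = $4,200 − $2,080 = $2,120.
Disability Support Credit: $731,000 is at or below the $738,900 threshold, so the full $5,550 applies.
Total: $1,660 + $2,120 + $5,550 = $9,330.

$9,330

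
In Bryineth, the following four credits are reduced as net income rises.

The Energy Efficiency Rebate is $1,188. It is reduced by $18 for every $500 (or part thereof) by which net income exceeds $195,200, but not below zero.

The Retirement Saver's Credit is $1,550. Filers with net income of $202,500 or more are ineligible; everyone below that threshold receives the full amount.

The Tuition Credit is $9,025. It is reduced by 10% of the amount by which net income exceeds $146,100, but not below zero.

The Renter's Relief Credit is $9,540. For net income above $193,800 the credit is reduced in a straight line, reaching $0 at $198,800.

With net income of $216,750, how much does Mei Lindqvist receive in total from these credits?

$2,356

Energy Efficiency Rebate: income exceeds $195,200 by $21,550, which is 44 full-or-partial $500 increments; reduction = 44 × $18 = $792, leaving $396.
Retirement Saver's Credit: $216,750 meets or exceeds the $202,500 cutoff, so the credit is $0.
Tuition Credit: 10% of the $70,650 excess over $146,100 is $7,065; credit = $9,025 − $7,065 = $1,960.
Renter's Relief Credit: $216,750 is at or above $198,800, so the credit is $0.
Total: $396 + $0 + $1,960 + $0 = $2,356.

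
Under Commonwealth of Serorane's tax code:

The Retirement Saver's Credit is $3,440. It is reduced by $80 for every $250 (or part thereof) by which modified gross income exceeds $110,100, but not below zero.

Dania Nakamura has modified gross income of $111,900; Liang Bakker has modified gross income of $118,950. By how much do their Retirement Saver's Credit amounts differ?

$2,240

Dania ($111,900): Retirement Saver's Credit: income exceeds $110,100 by $1,800, which is 8 full-or-partial $250 increments; reduction = 8 × $80 = $640, leaving $2,800.
Liang ($118,950): Retirement Saver's Credit: income exceeds $110,100 by $8,850, which is 36 full-or-partial $250 increments; reduction = 36 × $80 = $2,880, leaving $560.
Difference: |$2,800 − $560| = $2,240.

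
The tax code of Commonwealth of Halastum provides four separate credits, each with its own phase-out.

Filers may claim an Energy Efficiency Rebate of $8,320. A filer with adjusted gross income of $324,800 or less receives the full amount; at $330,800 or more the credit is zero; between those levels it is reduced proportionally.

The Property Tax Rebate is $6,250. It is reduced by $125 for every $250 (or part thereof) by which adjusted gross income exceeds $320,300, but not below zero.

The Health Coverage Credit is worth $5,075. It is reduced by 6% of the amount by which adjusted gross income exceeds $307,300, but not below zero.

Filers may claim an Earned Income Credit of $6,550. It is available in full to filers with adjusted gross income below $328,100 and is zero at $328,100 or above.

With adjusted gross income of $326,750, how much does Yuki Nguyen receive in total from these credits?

Energy Efficiency Rebate: $326,750 is $1,950 into a $6,000 phase-out range, leaving 4,050/6,000 of the credit: $8,320 × 4,050/6,000 = $5,616.
Property Tax Rebate: income exceeds $320,300 by $6,450, which is 26 full-or-partial $250 increments; reduction = 26 × $125 = $3,250, leaving $3,000.
Health Coverage Credit: 6% of the $19,450 excess over $307,300 is $1,167; credit = $5,075 − $1,167 = $3,908.
Earned Income Credit: $326,750 is below the $328,100 cutoff, so the full $6,550 applies.
Total: $5,616 + $3,000 + $3,908 + $6,550 = $19,074.

$19,074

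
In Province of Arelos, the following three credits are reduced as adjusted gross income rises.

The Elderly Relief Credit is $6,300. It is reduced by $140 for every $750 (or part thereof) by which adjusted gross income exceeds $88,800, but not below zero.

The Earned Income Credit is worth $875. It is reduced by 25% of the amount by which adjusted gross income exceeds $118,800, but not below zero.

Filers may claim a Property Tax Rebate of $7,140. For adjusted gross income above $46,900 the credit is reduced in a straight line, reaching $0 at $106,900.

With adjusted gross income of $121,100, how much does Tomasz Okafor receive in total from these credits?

$440

Elderly Relief Credit: income exceeds $88,800 by $32,300, which is 44 full-or-partial $750 increments; reduction = 44 × $140 = $6,160, leaving $140.
Earned Income Credit: 25% of the $2,300 excess over $118,800 is $575; credit = $875 − $575 = $300.
Property Tax Rebate: $121,100 is at or above $106,900, so the credit is $0.
Total: $140 + $300 + $0 = $440.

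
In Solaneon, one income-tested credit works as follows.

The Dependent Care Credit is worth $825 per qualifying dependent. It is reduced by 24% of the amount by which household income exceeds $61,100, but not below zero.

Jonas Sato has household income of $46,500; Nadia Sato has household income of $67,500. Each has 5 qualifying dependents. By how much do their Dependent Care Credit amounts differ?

Jonas ($46,500): Dependent Care Credit: base = 5 × $825 = $4,125. $46,500 is at or below the $61,100 threshold, so the full $4,125 applies.
Nadia ($67,500): Dependent Care Credit: base = 5 × $825 = $4,125. 24% of the $6,400 excess over $61,100 is $1,536; credit = $4,125 − $1,536 = $2,589.
Difference: |$4,125 − $2,589| = $1,536.

$1,536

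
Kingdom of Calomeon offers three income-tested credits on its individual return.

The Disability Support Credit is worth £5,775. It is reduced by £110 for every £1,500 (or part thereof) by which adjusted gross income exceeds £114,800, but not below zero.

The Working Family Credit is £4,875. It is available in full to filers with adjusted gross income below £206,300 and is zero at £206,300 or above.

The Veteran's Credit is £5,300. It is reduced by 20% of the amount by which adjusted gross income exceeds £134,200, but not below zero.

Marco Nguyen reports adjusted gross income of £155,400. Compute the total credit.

£8,630

Disability Support Credit: income exceeds £114,800 by £40,600, which is 28 full-or-partial £1,500 increments; reduction = 28 × £110 = £3,080, leaving £2,695.
Working Family Credit: £155,400 is below the £206,300 cutoff, so the full £4,875 applies.
Veteran's Credit: 20% of the £21,200 excess over £134,200 is £4,240; credit = £5,300 − £4,240 = £1,060.
Total: £2,695 + £4,875 + £1,060 = £8,630.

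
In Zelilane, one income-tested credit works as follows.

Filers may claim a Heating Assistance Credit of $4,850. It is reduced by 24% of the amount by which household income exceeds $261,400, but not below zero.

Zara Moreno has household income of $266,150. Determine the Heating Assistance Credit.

$3,710

Heating Assistance Credit: 24% of the $4,750 excess over $261,400 is $1,140; credit = $4,850 − $1,140 = $3,710.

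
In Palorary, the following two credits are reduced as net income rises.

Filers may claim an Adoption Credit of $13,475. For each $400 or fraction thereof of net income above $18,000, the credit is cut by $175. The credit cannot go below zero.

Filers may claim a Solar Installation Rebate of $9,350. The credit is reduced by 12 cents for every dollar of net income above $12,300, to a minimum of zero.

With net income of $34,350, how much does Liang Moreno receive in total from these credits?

Adoption Credit: income exceeds $18,000 by $16,350, which is 41 full-or-partial $400 increments; reduction = 41 × $175 = $7,175, leaving $6,300.
Solar Installation Rebate: 12% of the $22,050 excess over $12,300 is $2,646; credit = $9,350 − $2,646 = $6,704.
Total: $6,300 + $6,704 = $13,004.

$13,004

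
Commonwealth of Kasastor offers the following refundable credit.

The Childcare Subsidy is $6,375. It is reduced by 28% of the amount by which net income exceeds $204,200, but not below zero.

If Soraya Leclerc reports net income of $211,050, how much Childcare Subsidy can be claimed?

Childcare Subsidy: 28% of the $6,850 excess over $204,200 is $1,918; credit = $6,375 − $1,918 = $4,457.

$4,457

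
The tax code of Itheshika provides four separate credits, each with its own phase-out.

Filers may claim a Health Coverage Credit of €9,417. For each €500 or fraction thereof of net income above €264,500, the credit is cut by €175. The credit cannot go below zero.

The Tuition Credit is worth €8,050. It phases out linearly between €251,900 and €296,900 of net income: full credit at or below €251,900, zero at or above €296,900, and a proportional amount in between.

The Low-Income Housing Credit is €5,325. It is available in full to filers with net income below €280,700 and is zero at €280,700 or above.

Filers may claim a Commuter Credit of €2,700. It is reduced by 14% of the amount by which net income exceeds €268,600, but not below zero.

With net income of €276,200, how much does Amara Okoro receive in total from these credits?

€15,881

Health Coverage Credit: income exceeds €264,500 by €11,700, which is 24 full-or-partial €500 increments; reduction = 24 × €175 = €4,200, leaving €5,217.
Tuition Credit: €276,200 is €24,300 into a €45,000 phase-out range, leaving 20,700/45,000 of the credit: €8,050 × 20,700/45,000 = €3,703.
Low-Income Housing Credit: €276,200 is below the €280,700 cutoff, so the full €5,325 applies.
Commuter Credit: 14% of the €7,600 excess over €268,600 is €1,064; credit = €2,700 − €1,064 = €1,636.
Total: €5,217 + €3,703 + €5,325 + €1,636 = €15,881.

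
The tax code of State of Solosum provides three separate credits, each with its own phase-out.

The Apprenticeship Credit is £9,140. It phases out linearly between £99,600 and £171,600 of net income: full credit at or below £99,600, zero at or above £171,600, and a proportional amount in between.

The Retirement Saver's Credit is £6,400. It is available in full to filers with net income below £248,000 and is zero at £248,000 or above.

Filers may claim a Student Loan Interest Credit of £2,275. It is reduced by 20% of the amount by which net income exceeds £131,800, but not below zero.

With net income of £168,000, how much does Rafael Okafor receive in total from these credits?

£6,857

Apprenticeship Credit: £168,000 is £68,400 into a £72,000 phase-out range, leaving 3,600/72,000 of the credit: £9,140 × 3,600/72,000 = £457.
Retirement Saver's Credit: £168,000 is below the £248,000 cutoff, so the full £6,400 applies.
Student Loan Interest Credit: 20% of the £36,200 excess over £131,800 is £7,240 ≥ base, so the credit is £0.
Total: £457 + £6,400 + £0 = £6,857.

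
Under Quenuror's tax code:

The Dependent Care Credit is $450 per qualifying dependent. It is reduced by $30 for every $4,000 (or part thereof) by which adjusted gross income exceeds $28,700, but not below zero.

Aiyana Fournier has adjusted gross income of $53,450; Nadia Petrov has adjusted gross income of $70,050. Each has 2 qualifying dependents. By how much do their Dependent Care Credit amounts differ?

$120

Aiyana ($53,450): Dependent Care Credit: base = 2 × $450 = $900. income exceeds $28,700 by $24,750, which is 7 full-or-partial $4,000 increments; reduction = 7 × $30 = $210, leaving $690.
Nadia ($70,050): Dependent Care Credit: base = 2 × $450 = $900. income exceeds $28,700 by $41,350, which is 11 full-or-partial $4,000 increments; reduction = 11 × $30 = $330, leaving $570.
Difference: |$690 − $570| = $120.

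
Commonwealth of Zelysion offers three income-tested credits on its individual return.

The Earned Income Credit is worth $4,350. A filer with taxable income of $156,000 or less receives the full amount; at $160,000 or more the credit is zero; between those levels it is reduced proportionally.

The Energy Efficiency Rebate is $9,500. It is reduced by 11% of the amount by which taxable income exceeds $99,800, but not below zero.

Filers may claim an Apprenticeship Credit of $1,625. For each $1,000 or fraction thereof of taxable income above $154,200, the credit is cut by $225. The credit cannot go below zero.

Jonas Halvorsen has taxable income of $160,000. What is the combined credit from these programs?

Earned Income Credit: $160,000 is at or above $160,000, so the credit is $0.
Energy Efficiency Rebate: 11% of the $60,200 excess over $99,800 is $6,622; credit = $9,500 − $6,622 = $2,878.
Apprenticeship Credit: income exceeds $154,200 by $5,800, which is 6 full-or-partial $1,000 increments; reduction = 6 × $225 = $1,350, leaving $275.
Total: $0 + $2,878 + $275 = $3,153.

$3,153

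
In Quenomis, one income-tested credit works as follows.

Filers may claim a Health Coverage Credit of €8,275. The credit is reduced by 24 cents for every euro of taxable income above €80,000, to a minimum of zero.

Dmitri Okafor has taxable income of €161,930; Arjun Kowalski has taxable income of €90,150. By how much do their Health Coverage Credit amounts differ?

€5,839

Dmitri (€161,930): Health Coverage Credit: 24% of the €81,930 excess over €80,000 is €19,663.20 ≥ base, so the credit is €0.
Arjun (€90,150): Health Coverage Credit: 24% of the €10,150 excess over €80,000 is €2,436; credit = €8,275 − €2,436 = €5,839.
Difference: |€0 − €5,839| = €5,839.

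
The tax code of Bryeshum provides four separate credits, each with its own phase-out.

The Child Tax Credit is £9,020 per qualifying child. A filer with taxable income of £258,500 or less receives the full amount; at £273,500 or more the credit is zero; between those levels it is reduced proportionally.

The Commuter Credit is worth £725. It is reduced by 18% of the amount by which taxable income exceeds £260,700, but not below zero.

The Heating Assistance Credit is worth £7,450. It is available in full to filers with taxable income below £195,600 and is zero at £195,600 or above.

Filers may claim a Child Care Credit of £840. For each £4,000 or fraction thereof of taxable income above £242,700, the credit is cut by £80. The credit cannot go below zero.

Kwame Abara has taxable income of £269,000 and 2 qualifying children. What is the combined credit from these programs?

Child Tax Credit: base = 2 × £9,020 = £18,040. £269,000 is £10,500 into a £15,000 phase-out range, leaving 4,500/15,000 of the credit: £18,040 × 4,500/15,000 = £5,412.
Commuter Credit: 18% of the £8,300 excess over £260,700 is £1,494 ≥ base, so the credit is £0.
Heating Assistance Credit: £269,000 meets or exceeds the £195,600 cutoff, so the credit is £0.
Child Care Credit: income exceeds £242,700 by £26,300, which is 7 full-or-partial £4,000 increments; reduction = 7 × £80 = £560, leaving £280.
Total: £5,412 + £0 + £0 + £280 = £5,692.

£5,692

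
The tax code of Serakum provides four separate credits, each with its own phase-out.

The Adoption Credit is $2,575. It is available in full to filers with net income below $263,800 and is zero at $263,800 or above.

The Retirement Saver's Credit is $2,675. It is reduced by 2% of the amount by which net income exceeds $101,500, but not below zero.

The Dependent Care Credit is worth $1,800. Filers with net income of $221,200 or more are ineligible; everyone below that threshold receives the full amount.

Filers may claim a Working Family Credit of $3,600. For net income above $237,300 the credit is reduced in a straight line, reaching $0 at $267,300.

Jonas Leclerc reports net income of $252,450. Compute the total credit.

$4,357

Adoption Credit: $252,450 is below the $263,800 cutoff, so the full $2,575 applies.
Retirement Saver's Credit: 2% of the $150,950 excess over $101,500 is $3,019 ≥ base, so the credit is $0.
Dependent Care Credit: $252,450 meets or exceeds the $221,200 cutoff, so the credit is $0.
Working Family Credit: $252,450 is $15,150 into a $30,000 phase-out range, leaving 14,850/30,000 of the credit: $3,600 × 14,850/30,000 = $1,782.
Total: $2,575 + $0 + $0 + $1,782 = $4,357.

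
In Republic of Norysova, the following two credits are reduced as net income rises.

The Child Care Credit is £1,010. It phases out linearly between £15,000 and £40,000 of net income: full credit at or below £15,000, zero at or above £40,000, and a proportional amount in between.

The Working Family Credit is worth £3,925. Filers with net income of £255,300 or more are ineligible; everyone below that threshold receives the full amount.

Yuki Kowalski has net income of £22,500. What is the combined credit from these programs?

Child Care Credit: £22,500 is £7,500 into a £25,000 phase-out range, leaving 17,500/25,000 of the credit: £1,010 × 17,500/25,000 = £707.
Working Family Credit: £22,500 is below the £255,300 cutoff, so the full £3,925 applies.
Total: £707 + £3,925 = £4,632.

£4,632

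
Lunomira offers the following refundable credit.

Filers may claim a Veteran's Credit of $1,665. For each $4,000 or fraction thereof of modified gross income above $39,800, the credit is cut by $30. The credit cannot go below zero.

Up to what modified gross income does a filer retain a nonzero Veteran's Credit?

After 55 increments the reduction is 55 × $30 = $1,650, leaving $15; one more increment wipes it out. Increment 55 ends at excess 55 × $4,000 = $220,000, so the highest qualifying income is $39,800 + $220,000 = $259,800.

$259,800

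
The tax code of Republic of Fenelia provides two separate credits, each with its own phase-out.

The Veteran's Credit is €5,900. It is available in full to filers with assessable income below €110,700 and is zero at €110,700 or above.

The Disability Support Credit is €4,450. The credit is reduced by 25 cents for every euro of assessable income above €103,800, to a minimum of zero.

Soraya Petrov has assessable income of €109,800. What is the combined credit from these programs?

Veteran's Credit: €109,800 is below the €110,700 cutoff, so the full €5,900 applies.
Disability Support Credit: 25% of the €6,000 excess over €103,800 is €1,500; credit = €4,450 − €1,500 = €2,950.
Total: €5,900 + €2,950 = €8,850.

€8,850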